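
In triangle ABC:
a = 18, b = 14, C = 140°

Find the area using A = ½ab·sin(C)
A = ½·a·b·sin(C) = ½·18·14·sin(140°)
sin(140°) ≈ 0.642788
A ≈ ½·252·0.642788 = 126·0.642788 ≈ 80.9912

Area = 80.99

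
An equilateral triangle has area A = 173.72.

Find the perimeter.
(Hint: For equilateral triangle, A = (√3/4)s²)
A = (√3/4)s²  ⇒  s² = 4A/√3 = 4·173.72/√3 = 694.88/1.73205 ≈ 401.189
s ≈ √401.189 ≈ 20.0297
Perimeter = 3s ≈ 3·20.0297 ≈ 60.0891

Perimeter = 60.09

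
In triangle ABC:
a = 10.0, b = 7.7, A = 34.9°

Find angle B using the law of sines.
a/sin(A) = b/sin(B)  ⇒  sin(B) = b·sin(A)/a = 7.7·sin(34.9°)/10.0
sin(34.9°) ≈ 0.572146
sin(B) ≈ 7.7·0.572146/10.0 ≈ 4.40552/10.0 ≈ 0.440552
B = arcsin(0.440552) ≈ 26.1391°
(Since b ≤ a we need B ≤ A, so the obtuse alternative 180° − 26.1391° ≈ 153.861° is rejected.)

B = 26.14°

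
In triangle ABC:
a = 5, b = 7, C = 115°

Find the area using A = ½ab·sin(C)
A = ½·a·b·sin(C) = ½·5·7·sin(115°)
sin(115°) ≈ 0.906308
A ≈ ½·35·0.906308 = 17.5·0.906308 ≈ 15.8604

Area = 15.86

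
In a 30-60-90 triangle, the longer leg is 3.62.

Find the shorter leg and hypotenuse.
In a 30-60-90 triangle the sides are in ratio 1 : √3 : 2, so short leg = long leg/√3 and hypotenuse = 2·(short leg).
Short leg = 3.62/√3 ≈ 3.62/1.73205 ≈ 2.09001
Hypotenuse = 2·2.09001 ≈ 4.18002

Short leg = 2.09, Hypotenuse = 4.18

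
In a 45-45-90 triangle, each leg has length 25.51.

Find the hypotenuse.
In a 45-45-90 triangle the sides are in ratio 1 : 1 : √2, so hypotenuse = leg·√2.
Hypotenuse = 25.51·√2 ≈ 25.51·1.41421 ≈ 36.0766

Hypotenuse = 25.51√2 = 36.08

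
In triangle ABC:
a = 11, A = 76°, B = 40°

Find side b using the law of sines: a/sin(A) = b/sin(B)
a/sin(A) = b/sin(B)  ⇒  b = a·sin(B)/sin(A) = 11·sin(40°)/sin(76°)
sin(40°) ≈ 0.642788, sin(76°) ≈ 0.970296
b ≈ 11·0.642788/0.970296 ≈ 7.07066/0.970296 ≈ 7.28712

b = 7.287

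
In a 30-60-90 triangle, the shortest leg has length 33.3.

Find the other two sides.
In a 30-60-90 triangle the sides are in ratio 1 : √3 : 2 (short leg : long leg : hypotenuse).
Long leg = 33.3·√3 ≈ 33.3·1.73205 ≈ 57.6773
Hypotenuse = 2·33.3 = 66.6

Long leg = 33.3√3 = 57.68, Hypotenuse = 66.6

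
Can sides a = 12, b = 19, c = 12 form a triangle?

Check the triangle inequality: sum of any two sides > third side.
a + b vs c: 12 + 19 = 31 > 12  ✓
a + c vs b: 12 + 12 = 24 > 19  ✓
b + c vs a: 19 + 12 = 31 > 12  ✓

Yes, triangle inequality satisfied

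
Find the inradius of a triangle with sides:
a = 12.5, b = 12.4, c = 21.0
r = Area/s where s is the semi-perimeter.
s = (12.5 + 12.4 + 21.0)/2 = 45.9/2 = 22.95
Area = √(s(s−a)(s−b)(s−c)) = √(22.95·10.45·10.55·1.95) ≈ √4933.85 ≈ 70.2414
r ≈ 70.2414/22.95 ≈ 3.06063

r = 3.061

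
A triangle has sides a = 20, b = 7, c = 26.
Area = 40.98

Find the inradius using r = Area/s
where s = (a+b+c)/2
s = (20 + 7 + 26)/2 = 53/2 = 26.5
r = Area/s = 40.98/26.5 ≈ 1.54642

r = 1.546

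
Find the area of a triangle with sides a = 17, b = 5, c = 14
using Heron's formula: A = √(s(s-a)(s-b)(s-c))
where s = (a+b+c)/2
s = (17 + 5 + 14)/2 = 36/2 = 18
s − a = 1, s − b = 13, s − c = 4
s(s−a)(s−b)(s−c) = 18·1·13·4 = 936
Area = √936 ≈ 30.5941

s = 18.0, Area = 30.59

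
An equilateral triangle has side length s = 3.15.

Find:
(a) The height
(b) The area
(a) The height splits the triangle into two 30-60-90 halves: h = s·√3/2 = 3.15·1.73205/2 ≈ 5.45596/2 ≈ 2.72798
(b) Area = (√3/4)·s² = (√3/4)·3.15² = (√3/4)·9.9225 ≈ 0.433013·9.9225 ≈ 4.29657

Height = 2.728, Area = 4.297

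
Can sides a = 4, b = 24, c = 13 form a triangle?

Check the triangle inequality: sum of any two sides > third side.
a + b vs c: 4 + 24 = 28 > 13  ✓
a + c vs b: 4 + 13 = 17 ≤ 24  ✗
b + c vs a: 24 + 13 = 37 > 4  ✓

No: 4 + 13 = 17 is not > 24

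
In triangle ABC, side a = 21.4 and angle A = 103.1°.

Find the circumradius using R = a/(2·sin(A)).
R = a/(2·sin(A)) = 21.4/(2·sin(103.1°))
sin(103.1°) ≈ 0.973976
R ≈ 21.4/(2·0.973976) = 21.4/1.94795 ≈ 10.9859

R = 10.99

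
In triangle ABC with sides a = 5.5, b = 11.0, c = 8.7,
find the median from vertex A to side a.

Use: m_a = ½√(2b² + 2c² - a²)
m_a = ½√(2·11.0² + 2·8.7² − 5.5²) = ½√(2·121 + 2·75.69 − 30.25) = ½√(242 + 151.38 − 30.25) = ½√363.13
√363.13 ≈ 19.056, so m_a ≈ 9.52799

m_a = 9.528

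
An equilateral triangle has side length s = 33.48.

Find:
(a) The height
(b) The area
(a) The height splits the triangle into two 30-60-90 halves: h = s·√3/2 = 33.48·1.73205/2 ≈ 57.9891/2 ≈ 28.9945
(b) Area = (√3/4)·s² = (√3/4)·33.48² = (√3/4)·1120.9104 ≈ 0.433013·1120.9104 ≈ 485.368

Height = 28.99, Area = 485.4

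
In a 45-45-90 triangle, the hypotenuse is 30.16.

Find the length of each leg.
In a 45-45-90 triangle hypotenuse = leg·√2, so leg = hypotenuse/√2.
Leg = 30.16/√2 ≈ 30.16/1.41421 ≈ 21.3263

Each leg = 21.33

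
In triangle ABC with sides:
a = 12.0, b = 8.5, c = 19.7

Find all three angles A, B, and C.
Law of cosines for each angle (a² = 144, b² = 72.25, c² = 388.09):
cos(A) = (b² + c² − a²)/(2bc) = (72.25 + 388.09 − 144)/(2·8.5·19.7) = 316.34/334.9 ≈ 0.94458  ⇒  A ≈ 19.1644°
cos(B) = (a² + c² − b²)/(2ac) = (144 + 388.09 − 72.25)/(2·12.0·19.7) = 459.84/472.8 ≈ 0.972589  ⇒  B ≈ 13.4462°
cos(C) = (a² + b² − c²)/(2ab) = (144 + 72.25 − 388.09)/(2·12.0·8.5) = -171.84/204 ≈ -0.842353  ⇒  C ≈ 147.389°
Check: A + B + C ≈ 180°

A = 19.16°, B = 13.45°, C = 147.4°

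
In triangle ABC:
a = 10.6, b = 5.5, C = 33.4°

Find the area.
Two sides and the included angle (SAS): A = ½·a·b·sin(C) = ½·10.6·5.5·sin(33.4°)
sin(33.4°) ≈ 0.550481
A ≈ ½·58.3·0.550481 = 29.15·0.550481 ≈ 16.0465

Area = 16.05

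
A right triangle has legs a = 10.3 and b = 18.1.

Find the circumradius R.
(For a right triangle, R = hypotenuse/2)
Hypotenuse c = √(a² + b²) = √(106.09 + 327.61) = √433.7 ≈ 20.8255
R = c/2 ≈ 20.8255/2 ≈ 10.4127

R = 10.41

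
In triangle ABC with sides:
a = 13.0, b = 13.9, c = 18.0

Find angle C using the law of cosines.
c² = a² + b² − 2ab·cos(C)  ⇒  cos(C) = (a² + b² − c²)/(2ab)
cos(C) = (13.0² + 13.9² − 18.0²)/(2·13.0·13.9) = (169 + 193.21 − 324)/361.4 = 38.21/361.4 ≈ 0.105728
C = arccos(0.105728) ≈ 83.9309°

C = 83.93°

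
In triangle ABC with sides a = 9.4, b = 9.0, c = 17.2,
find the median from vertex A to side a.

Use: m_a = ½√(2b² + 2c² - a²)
m_a = ½√(2·9.0² + 2·17.2² − 9.4²) = ½√(2·81 + 2·295.84 − 88.36) = ½√(162 + 591.68 − 88.36) = ½√665.32
√665.32 ≈ 25.7938, so m_a ≈ 12.8969

m_a = 12.9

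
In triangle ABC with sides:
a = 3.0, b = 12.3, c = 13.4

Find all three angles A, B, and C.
Law of cosines for each angle (a² = 9, b² = 151.29, c² = 179.56):
cos(A) = (b² + c² − a²)/(2bc) = (151.29 + 179.56 − 9)/(2·12.3·13.4) = 321.85/329.64 ≈ 0.976368  ⇒  A ≈ 12.4809°
cos(B) = (a² + c² − b²)/(2ac) = (9 + 179.56 − 151.29)/(2·3.0·13.4) = 37.27/80.4 ≈ 0.463557  ⇒  B ≈ 62.3831°
cos(C) = (a² + b² − c²)/(2ab) = (9 + 151.29 − 179.56)/(2·3.0·12.3) = -19.27/73.8 ≈ -0.261111  ⇒  C ≈ 105.136°
Check: A + B + C ≈ 180°

A = 12.48°, B = 62.38°, C = 105.1°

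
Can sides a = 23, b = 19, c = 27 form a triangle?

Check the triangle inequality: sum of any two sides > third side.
a + b vs c: 23 + 19 = 42 > 27  ✓
a + c vs b: 23 + 27 = 50 > 19  ✓
b + c vs a: 19 + 27 = 46 > 23  ✓

Yes, triangle inequality satisfied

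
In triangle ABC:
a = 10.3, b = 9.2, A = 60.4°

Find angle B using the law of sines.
a/sin(A) = b/sin(B)  ⇒  sin(B) = b·sin(A)/a = 9.2·sin(60.4°)/10.3
sin(60.4°) ≈ 0.869495
sin(B) ≈ 9.2·0.869495/10.3 ≈ 7.99935/10.3 ≈ 0.776636
B = arcsin(0.776636) ≈ 50.9536°
(Since b ≤ a we need B ≤ A, so the obtuse alternative 180° − 50.9536° ≈ 129.046° is rejected.)

B = 50.95°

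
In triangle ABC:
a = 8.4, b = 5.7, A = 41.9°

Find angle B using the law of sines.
a/sin(A) = b/sin(B)  ⇒  sin(B) = b·sin(A)/a = 5.7·sin(41.9°)/8.4
sin(41.9°) ≈ 0.667833
sin(B) ≈ 5.7·0.667833/8.4 ≈ 3.80665/8.4 ≈ 0.453172
B = arcsin(0.453172) ≈ 26.9474°
(Since b ≤ a we need B ≤ A, so the obtuse alternative 180° − 26.9474° ≈ 153.053° is rejected.)

B = 26.95°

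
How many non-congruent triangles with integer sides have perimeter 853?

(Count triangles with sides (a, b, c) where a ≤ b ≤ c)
Let a ≤ b ≤ c with a + b + c = 853. The only binding inequality is a + b > c, i.e. 853 − c > c, so c < 853/2; and c ≥ 853/3 since c is the largest side.
So 285 ≤ c ≤ 426. For each c, b runs from ⌈(853 − c)/2⌉ up to c (then a = 853 − b − c satisfies 1 ≤ a ≤ b automatically), giving c − ⌈(853 − c)/2⌉ + 1 choices.
Summing over c: 2 + 3 + 5 + 6 + … + 212 + 213  (142 terms, c = 285, …, 426) = 15265
Check (closed form: nearest integer to p²/48 for even p, (p+3)²/48 for odd p): (853+3)²/48 = 856²/48 = 732736/48 ≈ 15265.33 → 15265

15265 triangles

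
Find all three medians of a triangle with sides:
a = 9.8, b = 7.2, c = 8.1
Median formula: m_a = ½√(2b² + 2c² − a²) (and cyclically). a² = 96.04, b² = 51.84, c² = 65.61.
m_a = ½√(2·51.84 + 2·65.61 − 96.04) = ½√138.86 ≈ ½·11.7839 ≈ 5.89194
m_b = ½√(2·96.04 + 2·65.61 − 51.84) = ½√271.46 ≈ ½·16.476 ≈ 8.23802
m_c = ½√(2·96.04 + 2·51.84 − 65.61) = ½√230.15 ≈ ½·15.1707 ≈ 7.58535

m_a = 5.892, m_b = 8.238, m_c = 7.585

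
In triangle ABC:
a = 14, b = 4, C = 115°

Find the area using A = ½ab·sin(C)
A = ½·a·b·sin(C) = ½·14·4·sin(115°)
sin(115°) ≈ 0.906308
A ≈ ½·56·0.906308 = 28·0.906308 ≈ 25.3766

Area = 25.38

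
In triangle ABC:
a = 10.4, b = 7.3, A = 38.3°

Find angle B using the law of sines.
a/sin(A) = b/sin(B)  ⇒  sin(B) = b·sin(A)/a = 7.3·sin(38.3°)/10.4
sin(38.3°) ≈ 0.619779
sin(B) ≈ 7.3·0.619779/10.4 ≈ 4.52439/10.4 ≈ 0.435037
B = arcsin(0.435037) ≈ 25.7877°
(Since b ≤ a we need B ≤ A, so the obtuse alternative 180° − 25.7877° ≈ 154.212° is rejected.)

B = 25.79°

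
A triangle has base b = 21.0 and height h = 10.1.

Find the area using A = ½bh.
A = ½·b·h = ½·21.0·10.1 = ½·212.1 = 106.05

Area = 106.05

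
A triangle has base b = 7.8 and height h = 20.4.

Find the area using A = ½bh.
A = ½·b·h = ½·7.8·20.4 = ½·159.12 = 79.56

Area = 79.56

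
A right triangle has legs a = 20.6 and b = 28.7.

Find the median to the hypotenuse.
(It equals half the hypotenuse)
Hypotenuse c = √(a² + b²) = √(424.36 + 823.69) = √1248.05 ≈ 35.3278
Median to hypotenuse = c/2 ≈ 35.3278/2 ≈ 17.6639

Median = 17.66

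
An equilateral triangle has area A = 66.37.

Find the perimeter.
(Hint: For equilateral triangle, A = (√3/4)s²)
A = (√3/4)s²  ⇒  s² = 4A/√3 = 4·66.37/√3 = 265.48/1.73205 ≈ 153.275
s ≈ √153.275 ≈ 12.3804
Perimeter = 3s ≈ 3·12.3804 ≈ 37.1413

Perimeter = 37.14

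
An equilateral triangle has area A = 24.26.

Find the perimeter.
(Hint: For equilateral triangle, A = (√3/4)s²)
A = (√3/4)s²  ⇒  s² = 4A/√3 = 4·24.26/√3 = 97.04/1.73205 ≈ 56.0261
s ≈ √56.0261 ≈ 7.48506
Perimeter = 3s ≈ 3·7.48506 ≈ 22.4552

Perimeter = 22.46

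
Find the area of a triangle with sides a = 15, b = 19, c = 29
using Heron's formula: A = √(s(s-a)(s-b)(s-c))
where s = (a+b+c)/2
s = (15 + 19 + 29)/2 = 63/2 = 31.5
s − a = 16.5, s − b = 12.5, s − c = 2.5
s(s−a)(s−b)(s−c) = 31.5·16.5·12.5·2.5 = 16242.1875
Area = √16242.1875 ≈ 127.445

s = 31.5, Area = 127.4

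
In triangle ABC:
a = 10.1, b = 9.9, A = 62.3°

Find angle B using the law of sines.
a/sin(A) = b/sin(B)  ⇒  sin(B) = b·sin(A)/a = 9.9·sin(62.3°)/10.1
sin(62.3°) ≈ 0.885394
sin(B) ≈ 9.9·0.885394/10.1 ≈ 8.7654/10.1 ≈ 0.867861
B = arcsin(0.867861) ≈ 60.211°
(Since b ≤ a we need B ≤ A, so the obtuse alternative 180° − 60.211° ≈ 119.789° is rejected.)

B = 60.21°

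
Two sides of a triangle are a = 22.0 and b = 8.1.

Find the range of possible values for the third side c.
Triangle inequality: |a − b| < c < a + b
|a − b| = |22.0 − 8.1| = 13.9
a + b = 22.0 + 8.1 = 30.1

13.9 < c < 30.1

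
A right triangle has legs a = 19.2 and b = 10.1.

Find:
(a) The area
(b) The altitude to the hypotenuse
(a) The legs are perpendicular, so Area = ½·a·b = ½·19.2·10.1 = ½·193.92 = 96.96
(b) Hypotenuse c = √(a² + b²) = √(368.64 + 102.01) = √470.65 ≈ 21.6945
    Area = ½·c·h_c  ⇒  h_c = 2·Area/c = 193.92/21.6945 ≈ 8.93868

Area = 96.96, h_c = 8.939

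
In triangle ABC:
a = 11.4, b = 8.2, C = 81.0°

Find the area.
Two sides and the included angle (SAS): A = ½·a·b·sin(C) = ½·11.4·8.2·sin(81.0°)
sin(81.0°) ≈ 0.987688
A ≈ ½·93.48·0.987688 = 46.74·0.987688 ≈ 46.1646

Area = 46.16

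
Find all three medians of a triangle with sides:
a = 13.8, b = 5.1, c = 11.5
Median formula: m_a = ½√(2b² + 2c² − a²) (and cyclically). a² = 190.44, b² = 26.01, c² = 132.25.
m_a = ½√(2·26.01 + 2·132.25 − 190.44) = ½√126.08 ≈ ½·11.2285 ≈ 5.61427
m_b = ½√(2·190.44 + 2·132.25 − 26.01) = ½√619.37 ≈ ½·24.8871 ≈ 12.4436
m_c = ½√(2·190.44 + 2·26.01 − 132.25) = ½√300.65 ≈ ½·17.3393 ≈ 8.66963

m_a = 5.614, m_b = 12.44, m_c = 8.67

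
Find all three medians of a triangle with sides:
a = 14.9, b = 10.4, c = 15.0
Median formula: m_a = ½√(2b² + 2c² − a²) (and cyclically). a² = 222.01, b² = 108.16, c² = 225.
m_a = ½√(2·108.16 + 2·225 − 222.01) = ½√444.31 ≈ ½·21.0787 ≈ 10.5393
m_b = ½√(2·222.01 + 2·225 − 108.16) = ½√785.86 ≈ ½·28.0332 ≈ 14.0166
m_c = ½√(2·222.01 + 2·108.16 − 225) = ½√435.34 ≈ ½·20.8648 ≈ 10.4324

m_a = 10.54, m_b = 14.02, m_c = 10.43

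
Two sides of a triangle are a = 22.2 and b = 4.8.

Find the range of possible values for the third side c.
Triangle inequality: |a − b| < c < a + b
|a − b| = |22.2 − 4.8| = 17.4
a + b = 22.2 + 4.8 = 27

17.4 < c < 27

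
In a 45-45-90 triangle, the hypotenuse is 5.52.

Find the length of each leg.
In a 45-45-90 triangle hypotenuse = leg·√2, so leg = hypotenuse/√2.
Leg = 5.52/√2 ≈ 5.52/1.41421 ≈ 3.90323

Each leg = 3.903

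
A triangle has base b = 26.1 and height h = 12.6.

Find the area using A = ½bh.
A = ½·b·h = ½·26.1·12.6 = ½·328.86 = 164.43

Area = 164.43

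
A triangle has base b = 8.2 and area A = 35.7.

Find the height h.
A = ½·b·h  ⇒  h = 2A/b = 2·35.7/8.2 = 71.4/8.2 ≈ 8.70732

h = 8.707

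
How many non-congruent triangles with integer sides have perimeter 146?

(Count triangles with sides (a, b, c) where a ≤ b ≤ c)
Let a ≤ b ≤ c with a + b + c = 146. The only binding inequality is a + b > c, i.e. 146 − c > c, so c < 146/2; and c ≥ 146/3 since c is the largest side.
So 49 ≤ c ≤ 72. For each c, b runs from ⌈(146 − c)/2⌉ up to c (then a = 146 − b − c satisfies 1 ≤ a ≤ b automatically), giving c − ⌈(146 − c)/2⌉ + 1 choices.
Summing over c: 1 + 3 + 4 + 6 + … + 34 + 36  (24 terms, c = 49, …, 72) = 444
Check (closed form: nearest integer to p²/48 for even p, (p+3)²/48 for odd p): 146²/48 = 21316/48 ≈ 444.08 → 444

444 triangles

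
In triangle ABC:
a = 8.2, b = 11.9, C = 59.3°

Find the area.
Two sides and the included angle (SAS): A = ½·a·b·sin(C) = ½·8.2·11.9·sin(59.3°)
sin(59.3°) ≈ 0.859852
A ≈ ½·97.58·0.859852 = 48.79·0.859852 ≈ 41.9522

Area = 41.95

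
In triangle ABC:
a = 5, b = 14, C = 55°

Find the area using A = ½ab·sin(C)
A = ½·a·b·sin(C) = ½·5·14·sin(55°)
sin(55°) ≈ 0.819152
A ≈ ½·70·0.819152 = 35·0.819152 ≈ 28.6703

Area = 28.67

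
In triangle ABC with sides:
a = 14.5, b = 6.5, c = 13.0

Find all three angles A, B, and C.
Law of cosines for each angle (a² = 210.25, b² = 42.25, c² = 169):
cos(A) = (b² + c² − a²)/(2bc) = (42.25 + 169 − 210.25)/(2·6.5·13.0) = 1/169 ≈ 0.00591716  ⇒  A ≈ 89.661°
cos(B) = (a² + c² − b²)/(2ac) = (210.25 + 169 − 42.25)/(2·14.5·13.0) = 337/377 ≈ 0.893899  ⇒  B ≈ 26.6326°
cos(C) = (a² + b² − c²)/(2ab) = (210.25 + 42.25 − 169)/(2·14.5·6.5) = 83.5/188.5 ≈ 0.442971  ⇒  C ≈ 63.7064°
Check: A + B + C ≈ 180°

A = 89.66°, B = 26.63°, C = 63.71°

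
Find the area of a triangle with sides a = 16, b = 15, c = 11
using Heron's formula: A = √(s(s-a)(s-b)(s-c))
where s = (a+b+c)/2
s = (16 + 15 + 11)/2 = 42/2 = 21
s − a = 5, s − b = 6, s − c = 10
s(s−a)(s−b)(s−c) = 21·5·6·10 = 6300
Area = √6300 ≈ 79.3725

s = 21.0, Area = 79.37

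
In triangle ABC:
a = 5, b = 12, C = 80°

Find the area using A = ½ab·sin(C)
A = ½·a·b·sin(C) = ½·5·12·sin(80°)
sin(80°) ≈ 0.984808
A ≈ ½·60·0.984808 = 30·0.984808 ≈ 29.5442

Area = 29.54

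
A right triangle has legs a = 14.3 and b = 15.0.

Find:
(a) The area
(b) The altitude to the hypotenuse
(a) The legs are perpendicular, so Area = ½·a·b = ½·14.3·15.0 = ½·214.5 = 107.25
(b) Hypotenuse c = √(a² + b²) = √(204.49 + 225) = √429.49 ≈ 20.7241
    Area = ½·c·h_c  ⇒  h_c = 2·Area/c = 214.5/20.7241 ≈ 10.3502

Area = 107.25, h_c = 10.35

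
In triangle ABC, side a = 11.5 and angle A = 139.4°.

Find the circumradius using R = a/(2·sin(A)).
R = a/(2·sin(A)) = 11.5/(2·sin(139.4°))
sin(139.4°) ≈ 0.650774
R ≈ 11.5/(2·0.650774) = 11.5/1.30155 ≈ 8.83563

R = 8.836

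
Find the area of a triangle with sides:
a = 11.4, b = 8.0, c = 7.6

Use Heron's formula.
s = (11.4 + 8.0 + 7.6)/2 = 27/2 = 13.5
s − a = 2.1, s − b = 5.5, s − c = 5.9
s(s−a)(s−b)(s−c) = 13.5·2.1·5.5·5.9 ≈ 919.957
Area = √919.957 ≈ 30.3308

Area = 30.33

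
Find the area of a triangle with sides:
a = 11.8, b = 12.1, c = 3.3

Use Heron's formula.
s = (11.8 + 12.1 + 3.3)/2 = 27.2/2 = 13.6
s − a = 1.8, s − b = 1.5, s − c = 10.3
s(s−a)(s−b)(s−c) = 13.6·1.8·1.5·10.3 ≈ 378.216
Area = √378.216 ≈ 19.4478

Area = 19.45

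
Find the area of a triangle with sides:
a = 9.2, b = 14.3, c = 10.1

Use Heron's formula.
s = (9.2 + 14.3 + 10.1)/2 = 33.6/2 = 16.8
s − a = 7.6, s − b = 2.5, s − c = 6.7
s(s−a)(s−b)(s−c) = 16.8·7.6·2.5·6.7 ≈ 2138.64
Area = √2138.64 ≈ 46.2454

Area = 46.25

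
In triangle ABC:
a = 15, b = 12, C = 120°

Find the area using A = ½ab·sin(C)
A = ½·a·b·sin(C) = ½·15·12·sin(120°)
sin(120°) ≈ 0.866025
A ≈ ½·180·0.866025 = 90·0.866025 ≈ 77.9423

Area = 77.94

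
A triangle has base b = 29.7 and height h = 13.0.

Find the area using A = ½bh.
A = ½·b·h = ½·29.7·13.0 = ½·386.1 = 193.05

Area = 193.05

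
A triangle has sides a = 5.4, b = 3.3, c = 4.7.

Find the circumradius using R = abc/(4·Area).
First find the area with Heron's formula.
s = (5.4 + 3.3 + 4.7)/2 = 6.7
Area = √(s(s−a)(s−b)(s−c)) = √(6.7·1.3·3.4·2) ≈ √59.228 ≈ 7.69597
abc = 5.4·3.3·4.7 = 83.754
R = abc/(4·Area) ≈ 83.754/(4·7.69597) = 83.754/30.7839 ≈ 2.72071

R = 2.721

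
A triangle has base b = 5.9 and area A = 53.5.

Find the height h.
A = ½·b·h  ⇒  h = 2A/b = 2·53.5/5.9 = 107/5.9 ≈ 18.1356

h = 18.14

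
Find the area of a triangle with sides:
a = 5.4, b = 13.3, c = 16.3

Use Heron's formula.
s = (5.4 + 13.3 + 16.3)/2 = 35/2 = 17.5
s − a = 12.1, s − b = 4.2, s − c = 1.2
s(s−a)(s−b)(s−c) = 17.5·12.1·4.2·1.2 ≈ 1067.22
Area = √1067.22 ≈ 32.6683

Area = 32.67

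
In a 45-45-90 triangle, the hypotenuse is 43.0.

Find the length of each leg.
In a 45-45-90 triangle hypotenuse = leg·√2, so leg = hypotenuse/√2.
Leg = 43.0/√2 ≈ 43.0/1.41421 ≈ 30.4056

Each leg = 30.41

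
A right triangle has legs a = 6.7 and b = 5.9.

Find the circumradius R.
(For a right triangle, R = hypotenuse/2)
Hypotenuse c = √(a² + b²) = √(44.89 + 34.81) = √79.7 ≈ 8.92749
R = c/2 ≈ 8.92749/2 ≈ 4.46374

R = 4.464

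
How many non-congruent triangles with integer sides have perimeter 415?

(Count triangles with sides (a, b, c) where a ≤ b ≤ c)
Let a ≤ b ≤ c with a + b + c = 415. The only binding inequality is a + b > c, i.e. 415 − c > c, so c < 415/2; and c ≥ 415/3 since c is the largest side.
So 139 ≤ c ≤ 207. For each c, b runs from ⌈(415 − c)/2⌉ up to c (then a = 415 − b − c satisfies 1 ≤ a ≤ b automatically), giving c − ⌈(415 − c)/2⌉ + 1 choices.
Summing over c: 2 + 3 + 5 + 6 + … + 102 + 104  (69 terms, c = 139, …, 207) = 3640
Check (closed form: nearest integer to p²/48 for even p, (p+3)²/48 for odd p): (415+3)²/48 = 418²/48 = 174724/48 ≈ 3640.08 → 3640

3640 triangles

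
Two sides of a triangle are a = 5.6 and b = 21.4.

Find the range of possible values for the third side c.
Triangle inequality: |a − b| < c < a + b
|a − b| = |5.6 − 21.4| = 15.8
a + b = 5.6 + 21.4 = 27

15.8 < c < 27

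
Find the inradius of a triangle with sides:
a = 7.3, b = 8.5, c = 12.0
r = Area/s where s is the semi-perimeter.
s = (7.3 + 8.5 + 12.0)/2 = 27.8/2 = 13.9
Area = √(s(s−a)(s−b)(s−c)) = √(13.9·6.6·5.4·1.9) ≈ √941.252 ≈ 30.6798
r ≈ 30.6798/13.9 ≈ 2.20718

r = 2.207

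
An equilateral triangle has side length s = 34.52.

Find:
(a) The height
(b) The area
(a) The height splits the triangle into two 30-60-90 halves: h = s·√3/2 = 34.52·1.73205/2 ≈ 59.7904/2 ≈ 29.8952
(b) Area = (√3/4)·s² = (√3/4)·34.52² = (√3/4)·1191.6304 ≈ 0.433013·1191.6304 ≈ 515.991

Height = 29.9, Area = 516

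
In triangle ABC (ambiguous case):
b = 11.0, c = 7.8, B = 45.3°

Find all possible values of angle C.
b/sin(B) = c/sin(C)  ⇒  sin(C) = c·sin(B)/b = 7.8·sin(45.3°)/11.0
sin(45.3°) ≈ 0.710799
sin(C) ≈ 7.8·0.710799/11.0 ≈ 5.54424/11.0 ≈ 0.504021
Candidate 1: C₁ = arcsin(0.504021) ≈ 30.2664°  →  A = 180° − 45.3° − 30.2664° ≈ 104.434° > 0, valid
Candidate 2: C₂ = 180° − C₁ ≈ 149.734°  →  A = 180° − 45.3° − 149.734° ≈ -15.0336° ≤ 0, not a valid triangle

C = 30.27° (one solution)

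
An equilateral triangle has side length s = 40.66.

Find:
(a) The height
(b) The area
(a) The height splits the triangle into two 30-60-90 halves: h = s·√3/2 = 40.66·1.73205/2 ≈ 70.4252/2 ≈ 35.2126
(b) Area = (√3/4)·s² = (√3/4)·40.66² = (√3/4)·1653.2356 ≈ 0.433013·1653.2356 ≈ 715.872

Height = 35.21, Area = 715.9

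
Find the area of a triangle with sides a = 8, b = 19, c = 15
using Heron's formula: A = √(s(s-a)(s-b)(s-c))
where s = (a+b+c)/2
s = (8 + 19 + 15)/2 = 42/2 = 21
s − a = 13, s − b = 2, s − c = 6
s(s−a)(s−b)(s−c) = 21·13·2·6 = 3276
Area = √3276 ≈ 57.2364

s = 21.0, Area = 57.24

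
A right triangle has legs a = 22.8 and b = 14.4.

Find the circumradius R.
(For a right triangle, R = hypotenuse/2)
Hypotenuse c = √(a² + b²) = √(519.84 + 207.36) = √727.2 ≈ 26.9666
R = c/2 ≈ 26.9666/2 ≈ 13.4833

R = 13.48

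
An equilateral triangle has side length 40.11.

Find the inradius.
r = Area/s with s the semi-perimeter.
Area = (√3/4)·40.11² = (√3/4)·1608.8121 ≈ 0.433013·1608.8121 ≈ 696.636
s = 3·40.11/2 = 60.165
r ≈ 696.636/60.165 ≈ 11.5788
(Equivalently r = side/(2√3) = 40.11/3.4641 ≈ 11.5788.)

r = 11.58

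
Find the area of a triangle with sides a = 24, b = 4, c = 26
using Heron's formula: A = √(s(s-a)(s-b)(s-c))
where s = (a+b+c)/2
s = (24 + 4 + 26)/2 = 54/2 = 27
s − a = 3, s − b = 23, s − c = 1
s(s−a)(s−b)(s−c) = 27·3·23·1 = 1863
Area = √1863 ≈ 43.1625

s = 27.0, Area = 43.16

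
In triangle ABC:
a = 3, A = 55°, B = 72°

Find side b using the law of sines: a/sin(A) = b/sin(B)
a/sin(A) = b/sin(B)  ⇒  b = a·sin(B)/sin(A) = 3·sin(72°)/sin(55°)
sin(72°) ≈ 0.951057, sin(55°) ≈ 0.819152
b ≈ 3·0.951057/0.819152 ≈ 2.85317/0.819152 ≈ 3.48308

b = 3.483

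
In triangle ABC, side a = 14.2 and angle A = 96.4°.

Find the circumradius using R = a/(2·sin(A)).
R = a/(2·sin(A)) = 14.2/(2·sin(96.4°))
sin(96.4°) ≈ 0.993768
R ≈ 14.2/(2·0.993768) = 14.2/1.98754 ≈ 7.14453

R = 7.145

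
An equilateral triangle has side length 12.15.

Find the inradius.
r = Area/s with s the semi-perimeter.
Area = (√3/4)·12.15² = (√3/4)·147.6225 ≈ 0.433013·147.6225 ≈ 63.9224
s = 3·12.15/2 = 18.225
r ≈ 63.9224/18.225 ≈ 3.5074
(Equivalently r = side/(2√3) = 12.15/3.4641 ≈ 3.5074.)

r = 3.507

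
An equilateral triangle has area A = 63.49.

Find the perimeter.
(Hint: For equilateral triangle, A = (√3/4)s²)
A = (√3/4)s²  ⇒  s² = 4A/√3 = 4·63.49/√3 = 253.96/1.73205 ≈ 146.624
s ≈ √146.624 ≈ 12.1088
Perimeter = 3s ≈ 3·12.1088 ≈ 36.3265

Perimeter = 36.33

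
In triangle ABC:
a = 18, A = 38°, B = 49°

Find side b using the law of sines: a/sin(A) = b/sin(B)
a/sin(A) = b/sin(B)  ⇒  b = a·sin(B)/sin(A) = 18·sin(49°)/sin(38°)
sin(49°) ≈ 0.75471, sin(38°) ≈ 0.615661
b ≈ 18·0.75471/0.615661 ≈ 13.5848/0.615661 ≈ 22.0653

b = 22.07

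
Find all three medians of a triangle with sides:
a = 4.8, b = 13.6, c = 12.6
Median formula: m_a = ½√(2b² + 2c² − a²) (and cyclically). a² = 23.04, b² = 184.96, c² = 158.76.
m_a = ½√(2·184.96 + 2·158.76 − 23.04) = ½√664.4 ≈ ½·25.776 ≈ 12.888
m_b = ½√(2·23.04 + 2·158.76 − 184.96) = ½√178.64 ≈ ½·13.3656 ≈ 6.68281
m_c = ½√(2·23.04 + 2·184.96 − 158.76) = ½√257.24 ≈ ½·16.0387 ≈ 8.01935

m_a = 12.89, m_b = 6.683, m_c = 8.019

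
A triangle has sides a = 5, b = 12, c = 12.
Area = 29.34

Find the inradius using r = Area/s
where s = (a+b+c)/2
s = (5 + 12 + 12)/2 = 29/2 = 14.5
r = Area/s = 29.34/14.5 ≈ 2.02345

r = 2.023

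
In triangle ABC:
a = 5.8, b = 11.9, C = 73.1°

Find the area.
Two sides and the included angle (SAS): A = ½·a·b·sin(C) = ½·5.8·11.9·sin(73.1°)
sin(73.1°) ≈ 0.956814
A ≈ ½·69.02·0.956814 = 34.51·0.956814 ≈ 33.0196

Area = 33.02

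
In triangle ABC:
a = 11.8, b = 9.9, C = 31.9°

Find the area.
Two sides and the included angle (SAS): A = ½·a·b·sin(C) = ½·11.8·9.9·sin(31.9°)
sin(31.9°) ≈ 0.528438
A ≈ ½·116.82·0.528438 = 58.41·0.528438 ≈ 30.8661

Area = 30.87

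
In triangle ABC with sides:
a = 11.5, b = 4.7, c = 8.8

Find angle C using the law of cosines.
c² = a² + b² − 2ab·cos(C)  ⇒  cos(C) = (a² + b² − c²)/(2ab)
cos(C) = (11.5² + 4.7² − 8.8²)/(2·11.5·4.7) = (132.25 + 22.09 − 77.44)/108.1 = 76.9/108.1 ≈ 0.711378
C = arccos(0.711378) ≈ 44.6528°

C = 44.65°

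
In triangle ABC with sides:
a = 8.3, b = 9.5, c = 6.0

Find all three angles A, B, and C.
Law of cosines for each angle (a² = 68.89, b² = 90.25, c² = 36):
cos(A) = (b² + c² − a²)/(2bc) = (90.25 + 36 − 68.89)/(2·9.5·6.0) = 57.36/114 ≈ 0.503158  ⇒  A ≈ 59.7909°
cos(B) = (a² + c² − b²)/(2ac) = (68.89 + 36 − 90.25)/(2·8.3·6.0) = 14.64/99.6 ≈ 0.146988  ⇒  B ≈ 81.5476°
cos(C) = (a² + b² − c²)/(2ab) = (68.89 + 90.25 − 36)/(2·8.3·9.5) = 123.14/157.7 ≈ 0.78085  ⇒  C ≈ 38.6616°
Check: A + B + C ≈ 180°

A = 59.79°, B = 81.55°, C = 38.66°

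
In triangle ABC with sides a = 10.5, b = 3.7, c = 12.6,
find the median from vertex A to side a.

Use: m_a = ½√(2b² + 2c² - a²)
m_a = ½√(2·3.7² + 2·12.6² − 10.5²) = ½√(2·13.69 + 2·158.76 − 110.25) = ½√(27.38 + 317.52 − 110.25) = ½√234.65
√234.65 ≈ 15.3183, so m_a ≈ 7.65914

m_a = 7.659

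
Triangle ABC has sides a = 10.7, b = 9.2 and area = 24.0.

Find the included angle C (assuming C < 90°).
Area = ½·a·b·sin(C)  ⇒  sin(C) = 2·Area/(a·b) = 2·24.0/(10.7·9.2) = 48/98.44 ≈ 0.487607
C = arcsin(0.487607) ≈ 29.1834° (taking the acute solution since C < 90°)

C = 29.18°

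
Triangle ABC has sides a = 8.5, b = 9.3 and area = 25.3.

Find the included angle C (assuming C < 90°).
Area = ½·a·b·sin(C)  ⇒  sin(C) = 2·Area/(a·b) = 2·25.3/(8.5·9.3) = 50.6/79.05 ≈ 0.640101
C = arcsin(0.640101) ≈ 39.7994° (taking the acute solution since C < 90°)

C = 39.8°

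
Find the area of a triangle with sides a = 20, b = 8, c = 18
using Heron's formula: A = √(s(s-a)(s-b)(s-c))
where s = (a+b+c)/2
s = (20 + 8 + 18)/2 = 46/2 = 23
s − a = 3, s − b = 15, s − c = 5
s(s−a)(s−b)(s−c) = 23·3·15·5 = 5175
Area = √5175 ≈ 71.9375

s = 23.0, Area = 71.94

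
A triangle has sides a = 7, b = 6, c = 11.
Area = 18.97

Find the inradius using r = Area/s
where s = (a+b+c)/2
s = (7 + 6 + 11)/2 = 24/2 = 12
r = Area/s = 18.97/12 ≈ 1.58083

r = 1.581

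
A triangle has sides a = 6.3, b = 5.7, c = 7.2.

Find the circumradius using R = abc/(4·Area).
First find the area with Heron's formula.
s = (6.3 + 5.7 + 7.2)/2 = 9.6
Area = √(s(s−a)(s−b)(s−c)) = √(9.6·3.3·3.9·2.4) ≈ √296.525 ≈ 17.2199
abc = 6.3·5.7·7.2 = 258.552
R = abc/(4·Area) ≈ 258.552/(4·17.2199) = 258.552/68.8796 ≈ 3.75368

R = 3.754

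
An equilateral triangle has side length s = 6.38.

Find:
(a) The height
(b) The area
(a) The height splits the triangle into two 30-60-90 halves: h = s·√3/2 = 6.38·1.73205/2 ≈ 11.0505/2 ≈ 5.52524
(b) Area = (√3/4)·s² = (√3/4)·6.38² = (√3/4)·40.7044 ≈ 0.433013·40.7044 ≈ 17.6255

Height = 5.525, Area = 17.63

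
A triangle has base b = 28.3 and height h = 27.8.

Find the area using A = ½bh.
A = ½·b·h = ½·28.3·27.8 = ½·786.74 = 393.37

Area = 393.37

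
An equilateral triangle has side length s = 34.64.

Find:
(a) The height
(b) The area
(a) The height splits the triangle into two 30-60-90 halves: h = s·√3/2 = 34.64·1.73205/2 ≈ 59.9982/2 ≈ 29.9991
(b) Area = (√3/4)·s² = (√3/4)·34.64² = (√3/4)·1199.9296 ≈ 0.433013·1199.9296 ≈ 519.585

Height = 30, Area = 519.6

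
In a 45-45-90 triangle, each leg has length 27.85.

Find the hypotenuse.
In a 45-45-90 triangle the sides are in ratio 1 : 1 : √2, so hypotenuse = leg·√2.
Hypotenuse = 27.85·√2 ≈ 27.85·1.41421 ≈ 39.3858

Hypotenuse = 27.85√2 = 39.39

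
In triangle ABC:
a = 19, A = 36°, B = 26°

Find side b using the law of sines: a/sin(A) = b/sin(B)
a/sin(A) = b/sin(B)  ⇒  b = a·sin(B)/sin(A) = 19·sin(26°)/sin(36°)
sin(26°) ≈ 0.438371, sin(36°) ≈ 0.587785
b ≈ 19·0.438371/0.587785 ≈ 8.32905/0.587785 ≈ 14.1702

b = 14.17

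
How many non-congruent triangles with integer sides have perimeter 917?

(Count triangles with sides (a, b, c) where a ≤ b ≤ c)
Let a ≤ b ≤ c with a + b + c = 917. The only binding inequality is a + b > c, i.e. 917 − c > c, so c < 917/2; and c ≥ 917/3 since c is the largest side.
So 306 ≤ c ≤ 458. For each c, b runs from ⌈(917 − c)/2⌉ up to c (then a = 917 − b − c satisfies 1 ≤ a ≤ b automatically), giving c − ⌈(917 − c)/2⌉ + 1 choices.
Summing over c: 1 + 3 + 4 + 6 + … + 228 + 229  (153 terms, c = 306, …, 458) = 17633
Check (closed form: nearest integer to p²/48 for even p, (p+3)²/48 for odd p): (917+3)²/48 = 920²/48 = 846400/48 ≈ 17633.33 → 17633

17633 triangles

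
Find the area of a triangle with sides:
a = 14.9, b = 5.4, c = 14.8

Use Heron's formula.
s = (14.9 + 5.4 + 14.8)/2 = 35.1/2 = 17.55
s − a = 2.65, s − b = 12.15, s − c = 2.75
s(s−a)(s−b)(s−c) = 17.55·2.65·12.15·2.75 ≈ 1553.93
Area = √1553.93 ≈ 39.4199

Area = 39.42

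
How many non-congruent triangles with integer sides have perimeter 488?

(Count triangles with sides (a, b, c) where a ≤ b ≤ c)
Let a ≤ b ≤ c with a + b + c = 488. The only binding inequality is a + b > c, i.e. 488 − c > c, so c < 488/2; and c ≥ 488/3 since c is the largest side.
So 163 ≤ c ≤ 243. For each c, b runs from ⌈(488 − c)/2⌉ up to c (then a = 488 − b − c satisfies 1 ≤ a ≤ b automatically), giving c − ⌈(488 − c)/2⌉ + 1 choices.
Summing over c: 1 + 3 + 4 + 6 + … + 120 + 121  (81 terms, c = 163, …, 243) = 4961
Check (closed form: nearest integer to p²/48 for even p, (p+3)²/48 for odd p): 488²/48 = 238144/48 ≈ 4961.33 → 4961

4961 triangles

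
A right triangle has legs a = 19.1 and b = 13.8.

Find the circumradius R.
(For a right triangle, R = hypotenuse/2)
Hypotenuse c = √(a² + b²) = √(364.81 + 190.44) = √555.25 ≈ 23.5637
R = c/2 ≈ 23.5637/2 ≈ 11.7819

R = 11.78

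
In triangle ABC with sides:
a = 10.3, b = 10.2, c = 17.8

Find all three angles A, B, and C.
Law of cosines for each angle (a² = 106.09, b² = 104.04, c² = 316.84):
cos(A) = (b² + c² − a²)/(2bc) = (104.04 + 316.84 − 106.09)/(2·10.2·17.8) = 314.79/363.12 ≈ 0.866904  ⇒  A ≈ 29.8992°
cos(B) = (a² + c² − b²)/(2ac) = (106.09 + 316.84 − 104.04)/(2·10.3·17.8) = 318.89/366.68 ≈ 0.869668  ⇒  B ≈ 29.5799°
cos(C) = (a² + b² − c²)/(2ab) = (106.09 + 104.04 − 316.84)/(2·10.3·10.2) = -106.71/210.12 ≈ -0.507853  ⇒  C ≈ 120.521°
Check: A + B + C ≈ 180°

A = 29.9°, B = 29.58°, C = 120.5°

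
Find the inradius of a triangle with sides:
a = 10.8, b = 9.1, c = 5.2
r = Area/s where s is the semi-perimeter.
s = (10.8 + 9.1 + 5.2)/2 = 25.1/2 = 12.55
Area = √(s(s−a)(s−b)(s−c)) = √(12.55·1.75·3.45·7.35) ≈ √556.914 ≈ 23.599
r ≈ 23.599/12.55 ≈ 1.8804

r = 1.88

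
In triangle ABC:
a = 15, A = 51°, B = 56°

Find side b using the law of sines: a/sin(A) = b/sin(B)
a/sin(A) = b/sin(B)  ⇒  b = a·sin(B)/sin(A) = 15·sin(56°)/sin(51°)
sin(56°) ≈ 0.829038, sin(51°) ≈ 0.777146
b ≈ 15·0.829038/0.777146 ≈ 12.4356/0.777146 ≈ 16.0016

b = 16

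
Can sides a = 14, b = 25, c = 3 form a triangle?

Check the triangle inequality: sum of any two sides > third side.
a + b vs c: 14 + 25 = 39 > 3  ✓
a + c vs b: 14 + 3 = 17 ≤ 25  ✗
b + c vs a: 25 + 3 = 28 > 14  ✓

No: 14 + 3 = 17 is not > 25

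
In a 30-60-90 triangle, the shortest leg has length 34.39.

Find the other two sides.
In a 30-60-90 triangle the sides are in ratio 1 : √3 : 2 (short leg : long leg : hypotenuse).
Long leg = 34.39·√3 ≈ 34.39·1.73205 ≈ 59.5652
Hypotenuse = 2·34.39 = 68.78

Long leg = 34.39√3 = 59.57, Hypotenuse = 68.78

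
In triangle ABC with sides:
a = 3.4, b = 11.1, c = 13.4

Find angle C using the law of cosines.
c² = a² + b² − 2ab·cos(C)  ⇒  cos(C) = (a² + b² − c²)/(2ab)
cos(C) = (3.4² + 11.1² − 13.4²)/(2·3.4·11.1) = (11.56 + 123.21 − 179.56)/75.48 = -44.79/75.48 ≈ -0.593402
C = arccos(-0.593402) ≈ 126.399°

C = 126.4°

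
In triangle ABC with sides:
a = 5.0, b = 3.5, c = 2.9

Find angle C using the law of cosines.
c² = a² + b² − 2ab·cos(C)  ⇒  cos(C) = (a² + b² − c²)/(2ab)
cos(C) = (5.0² + 3.5² − 2.9²)/(2·5.0·3.5) = (25 + 12.25 − 8.41)/35 = 28.84/35 ≈ 0.824
C = arccos(0.824) ≈ 34.5128°

C = 34.51°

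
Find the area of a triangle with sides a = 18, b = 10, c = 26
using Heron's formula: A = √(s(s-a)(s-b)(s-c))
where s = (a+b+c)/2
s = (18 + 10 + 26)/2 = 54/2 = 27
s − a = 9, s − b = 17, s − c = 1
s(s−a)(s−b)(s−c) = 27·9·17·1 = 4131
Area = √4131 ≈ 64.2729

s = 27.0, Area = 64.27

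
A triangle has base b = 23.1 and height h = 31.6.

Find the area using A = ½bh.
A = ½·b·h = ½·23.1·31.6 = ½·729.96 = 364.98

Area = 364.98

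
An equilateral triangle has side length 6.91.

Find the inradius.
r = Area/s with s the semi-perimeter.
Area = (√3/4)·6.91² = (√3/4)·47.7481 ≈ 0.433013·47.7481 ≈ 20.6755
s = 3·6.91/2 = 10.365
r ≈ 20.6755/10.365 ≈ 1.99475
(Equivalently r = side/(2√3) = 6.91/3.4641 ≈ 1.99475.)

r = 1.995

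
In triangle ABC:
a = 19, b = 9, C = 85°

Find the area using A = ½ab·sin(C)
A = ½·a·b·sin(C) = ½·19·9·sin(85°)
sin(85°) ≈ 0.996195
A ≈ ½·171·0.996195 = 85.5·0.996195 ≈ 85.1746

Area = 85.17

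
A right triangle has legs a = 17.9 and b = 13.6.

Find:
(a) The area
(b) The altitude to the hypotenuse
(a) The legs are perpendicular, so Area = ½·a·b = ½·17.9·13.6 = ½·243.44 = 121.72
(b) Hypotenuse c = √(a² + b²) = √(320.41 + 184.96) = √505.37 ≈ 22.4804
    Area = ½·c·h_c  ⇒  h_c = 2·Area/c = 243.44/22.4804 ≈ 10.829

Area = 121.72, h_c = 10.83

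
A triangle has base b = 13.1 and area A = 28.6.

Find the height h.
A = ½·b·h  ⇒  h = 2A/b = 2·28.6/13.1 = 57.2/13.1 ≈ 4.36641

h = 4.366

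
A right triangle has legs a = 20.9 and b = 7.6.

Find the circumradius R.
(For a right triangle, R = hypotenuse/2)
Hypotenuse c = √(a² + b²) = √(436.81 + 57.76) = √494.57 ≈ 22.2389
R = c/2 ≈ 22.2389/2 ≈ 11.1195

R = 11.12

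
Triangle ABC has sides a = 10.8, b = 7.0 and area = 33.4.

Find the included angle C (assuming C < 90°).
Area = ½·a·b·sin(C)  ⇒  sin(C) = 2·Area/(a·b) = 2·33.4/(10.8·7.0) = 66.8/75.6 ≈ 0.883598
C = arcsin(0.883598) ≈ 62.0795° (taking the acute solution since C < 90°)

C = 62.08°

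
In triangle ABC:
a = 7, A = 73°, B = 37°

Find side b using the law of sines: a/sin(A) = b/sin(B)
a/sin(A) = b/sin(B)  ⇒  b = a·sin(B)/sin(A) = 7·sin(37°)/sin(73°)
sin(37°) ≈ 0.601815, sin(73°) ≈ 0.956305
b ≈ 7·0.601815/0.956305 ≈ 4.21271/0.956305 ≈ 4.40519

b = 4.405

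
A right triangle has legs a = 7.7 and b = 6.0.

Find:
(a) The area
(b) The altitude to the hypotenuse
(a) The legs are perpendicular, so Area = ½·a·b = ½·7.7·6.0 = ½·46.2 = 23.1
(b) Hypotenuse c = √(a² + b²) = √(59.29 + 36) = √95.29 ≈ 9.76166
    Area = ½·c·h_c  ⇒  h_c = 2·Area/c = 46.2/9.76166 ≈ 4.7328

Area = 23.1, h_c = 4.733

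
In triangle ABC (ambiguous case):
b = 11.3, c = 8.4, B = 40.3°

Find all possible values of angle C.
b/sin(B) = c/sin(C)  ⇒  sin(C) = c·sin(B)/b = 8.4·sin(40.3°)/11.3
sin(40.3°) ≈ 0.64679
sin(C) ≈ 8.4·0.64679/11.3 ≈ 5.43303/11.3 ≈ 0.480799
Candidate 1: C₁ = arcsin(0.480799) ≈ 28.7376°  →  A = 180° − 40.3° − 28.7376° ≈ 110.962° > 0, valid
Candidate 2: C₂ = 180° − C₁ ≈ 151.262°  →  A = 180° − 40.3° − 151.262° ≈ -11.5624° ≤ 0, not a valid triangle

C = 28.74° (one solution)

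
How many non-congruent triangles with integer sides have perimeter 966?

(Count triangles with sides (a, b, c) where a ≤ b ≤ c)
Let a ≤ b ≤ c with a + b + c = 966. The only binding inequality is a + b > c, i.e. 966 − c > c, so c < 966/2; and c ≥ 966/3 since c is the largest side.
So 322 ≤ c ≤ 482. For each c, b runs from ⌈(966 − c)/2⌉ up to c (then a = 966 − b − c satisfies 1 ≤ a ≤ b automatically), giving c − ⌈(966 − c)/2⌉ + 1 choices.
Summing over c: 1 + 2 + 4 + 5 + … + 239 + 241  (161 terms, c = 322, …, 482) = 19441
Check (closed form: nearest integer to p²/48 for even p, (p+3)²/48 for odd p): 966²/48 = 933156/48 ≈ 19440.75 → 19441

19441 triangles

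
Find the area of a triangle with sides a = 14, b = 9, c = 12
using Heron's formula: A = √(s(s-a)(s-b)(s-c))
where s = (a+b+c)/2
s = (14 + 9 + 12)/2 = 35/2 = 17.5
s − a = 3.5, s − b = 8.5, s − c = 5.5
s(s−a)(s−b)(s−c) = 17.5·3.5·8.5·5.5 = 2863.4375
Area = √2863.4375 ≈ 53.5111

s = 17.5, Area = 53.51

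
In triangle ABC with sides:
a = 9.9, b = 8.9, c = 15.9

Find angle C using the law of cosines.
c² = a² + b² − 2ab·cos(C)  ⇒  cos(C) = (a² + b² − c²)/(2ab)
cos(C) = (9.9² + 8.9² − 15.9²)/(2·9.9·8.9) = (98.01 + 79.21 − 252.81)/176.22 = -75.59/176.22 ≈ -0.428952
C = arccos(-0.428952) ≈ 115.401°

C = 115.4°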